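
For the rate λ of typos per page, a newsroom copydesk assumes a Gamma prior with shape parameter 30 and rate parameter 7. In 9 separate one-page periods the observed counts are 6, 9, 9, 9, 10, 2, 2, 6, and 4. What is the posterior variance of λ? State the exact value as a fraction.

Total count: 6 + 9 + 9 + 9 + 10 + 2 + 2 + 6 + 4 = 57.
Total exposure: 9 pages.
Gamma(α, β) with Poisson data over total exposure Σt gives posterior Gamma(α+Σx, β+Σt) = Gamma(87, 16).
Posterior variance = α'/β'² = 87/256.

87/256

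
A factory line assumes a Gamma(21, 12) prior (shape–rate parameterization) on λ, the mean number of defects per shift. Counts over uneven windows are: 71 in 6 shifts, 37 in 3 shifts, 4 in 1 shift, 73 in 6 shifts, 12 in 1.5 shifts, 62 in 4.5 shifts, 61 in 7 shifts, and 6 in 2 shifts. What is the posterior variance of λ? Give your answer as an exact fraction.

347/1849

Total count: 71 + 37 + 4 + 73 + 12 + 62 + 61 + 6 = 326.
Total exposure: 6 + 3 + 1 + 6 + 1.5 + 4.5 + 7 + 2 = 31 shifts.
The Gamma prior is conjugate for the Poisson rate, so λ | data ~ Gamma(21+326, 12+31) = Gamma(347, 43).
Posterior variance = α'/β'² = 347/1849.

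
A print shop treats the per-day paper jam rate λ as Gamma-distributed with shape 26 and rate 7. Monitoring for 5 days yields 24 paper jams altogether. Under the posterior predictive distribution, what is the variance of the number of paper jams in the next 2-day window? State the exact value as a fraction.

Total count 24 over total exposure 5 days.
Gamma(α, β) with Poisson data over total exposure Σt gives posterior Gamma(α+Σx, β+Σt) = Gamma(50, 12).
The posterior predictive for a window of length T is Negative Binomial with variance T·α'·(β'+T)/β'² = 2·50·14/144 = 175/18.

175/18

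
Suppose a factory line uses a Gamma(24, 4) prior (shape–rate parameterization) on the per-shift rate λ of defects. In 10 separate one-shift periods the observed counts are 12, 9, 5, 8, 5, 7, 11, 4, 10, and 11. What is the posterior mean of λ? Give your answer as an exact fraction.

Total count: 12 + 9 + 5 + 8 + 5 + 7 + 11 + 4 + 10 + 11 = 82.
Total exposure: 10 shifts.
The Gamma prior is conjugate for the Poisson rate, so λ | data ~ Gamma(24+82, 4+10) = Gamma(106, 14).
Posterior mean = α'/β' = 106/14 = 53/7.

53/7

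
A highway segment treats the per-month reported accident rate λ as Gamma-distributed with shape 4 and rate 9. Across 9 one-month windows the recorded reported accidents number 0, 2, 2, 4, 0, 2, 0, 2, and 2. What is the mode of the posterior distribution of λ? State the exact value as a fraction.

Total count: 0 + 2 + 2 + 4 + 0 + 2 + 0 + 2 + 2 = 14.
Total exposure: 9 months.
By Gamma–Poisson conjugacy, the posterior is Gamma(α + Σx, β + Σt) = Gamma(4 + 14, 9 + 9) = Gamma(18, 18).
Posterior mode = (α'−1)/β' = 17/18.

17/18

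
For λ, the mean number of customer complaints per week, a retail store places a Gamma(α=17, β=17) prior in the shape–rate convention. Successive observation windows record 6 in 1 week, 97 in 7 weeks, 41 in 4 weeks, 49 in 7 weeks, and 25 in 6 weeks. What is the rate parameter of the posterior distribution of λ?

42

Total count: 6 + 97 + 41 + 49 + 25 = 218.
Total exposure: 1 + 7 + 4 + 7 + 6 = 25 weeks.
Posterior: α' = 17 + 218 = 235, β' = 17 + 25 = 42.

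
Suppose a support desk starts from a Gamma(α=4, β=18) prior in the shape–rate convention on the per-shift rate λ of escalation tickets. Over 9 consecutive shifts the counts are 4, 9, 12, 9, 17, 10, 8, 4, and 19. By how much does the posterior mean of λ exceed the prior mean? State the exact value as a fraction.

Total count: 4 + 9 + 12 + 9 + 17 + 10 + 8 + 4 + 19 = 92.
Total exposure: 9 shifts.
Gamma(α, β) with Poisson data over total exposure Σt gives posterior Gamma(α+Σx, β+Σt) = Gamma(96, 27).
Posterior mean = 96/27 = 32/9; prior mean = 4/18 = 2/9. Difference = 32/9 − 2/9 = 10/3.

10/3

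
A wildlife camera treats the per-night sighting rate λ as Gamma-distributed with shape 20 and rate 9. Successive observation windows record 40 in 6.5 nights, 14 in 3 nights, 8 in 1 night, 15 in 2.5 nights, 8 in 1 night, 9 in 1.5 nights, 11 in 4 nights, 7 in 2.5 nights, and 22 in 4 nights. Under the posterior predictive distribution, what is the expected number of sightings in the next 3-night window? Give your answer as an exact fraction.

Total count: 40 + 14 + 8 + 15 + 8 + 9 + 11 + 7 + 22 = 134.
Total exposure: 6.5 + 3 + 1 + 2.5 + 1 + 1.5 + 4 + 2.5 + 4 = 26 nights.
Posterior: α' = 20 + 134 = 154, β' = 9 + 26 = 35.
Predictive mean over a 3-night window = T·E[λ|data] = 3·154/35 = 66/5.

66/5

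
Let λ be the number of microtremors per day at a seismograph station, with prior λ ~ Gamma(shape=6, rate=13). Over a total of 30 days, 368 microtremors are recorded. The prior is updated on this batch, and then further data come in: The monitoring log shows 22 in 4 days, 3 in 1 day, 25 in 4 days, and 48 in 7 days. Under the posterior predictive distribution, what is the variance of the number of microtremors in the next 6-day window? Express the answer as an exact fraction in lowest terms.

Total count 368 over total exposure 30 days.
After the first batch: Gamma(6 + 368, 13 + 30) = Gamma(374, 43).
Total count: 22 + 3 + 25 + 48 = 98.
Total exposure: 4 + 1 + 4 + 7 = 16 days.
After the second batch: Gamma(374 + 98, 43 + 16) = Gamma(472, 59).
The posterior predictive for a window of length T is Negative Binomial with variance T·α'·(β'+T)/β'² = 6·472·65/3481 = 3120/59.

3120/59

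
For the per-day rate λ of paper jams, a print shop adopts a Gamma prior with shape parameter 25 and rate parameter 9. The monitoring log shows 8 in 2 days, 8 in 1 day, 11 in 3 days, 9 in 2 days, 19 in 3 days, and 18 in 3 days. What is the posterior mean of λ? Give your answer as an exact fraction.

98/23

Total count: 8 + 8 + 11 + 9 + 19 + 18 = 73.
Total exposure: 2 + 1 + 3 + 2 + 3 + 3 = 14 days.
By Gamma–Poisson conjugacy, the posterior is Gamma(α + Σx, β + Σt) = Gamma(25 + 73, 9 + 14) = Gamma(98, 23).
Posterior mean = α'/β' = 98/23.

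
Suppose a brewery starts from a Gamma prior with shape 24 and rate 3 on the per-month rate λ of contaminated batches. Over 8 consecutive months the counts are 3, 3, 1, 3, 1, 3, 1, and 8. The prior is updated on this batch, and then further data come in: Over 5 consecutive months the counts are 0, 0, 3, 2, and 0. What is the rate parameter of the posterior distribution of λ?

Total count: 3 + 3 + 1 + 3 + 1 + 3 + 1 + 8 = 23.
Total exposure: 8 months.
After the first batch: Gamma(24 + 23, 3 + 8) = Gamma(47, 11).
Total count: 0 + 0 + 3 + 2 + 0 = 5.
Total exposure: 5 months.
After the second batch: Gamma(47 + 5, 11 + 5) = Gamma(52, 16).

16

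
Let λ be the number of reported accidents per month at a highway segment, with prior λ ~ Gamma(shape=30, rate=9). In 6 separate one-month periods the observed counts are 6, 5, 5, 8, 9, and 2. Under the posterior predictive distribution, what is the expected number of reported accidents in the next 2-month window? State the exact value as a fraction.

Total count: 6 + 5 + 5 + 8 + 9 + 2 = 35.
Total exposure: 6 months.
Posterior: α' = 30 + 35 = 65, β' = 9 + 6 = 15.
Predictive mean over a 2-month window = T·E[λ|data] = 2·65/15 = 26/3.

26/3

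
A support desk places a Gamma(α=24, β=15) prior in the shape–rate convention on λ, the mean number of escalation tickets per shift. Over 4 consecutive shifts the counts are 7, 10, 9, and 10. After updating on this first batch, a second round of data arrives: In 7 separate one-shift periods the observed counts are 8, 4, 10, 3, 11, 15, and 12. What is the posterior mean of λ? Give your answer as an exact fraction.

123/26

Total count: 7 + 10 + 9 + 10 = 36.
Total exposure: 4 shifts.
After the first batch: Gamma(24 + 36, 15 + 4) = Gamma(60, 19).
Total count: 8 + 4 + 10 + 3 + 11 + 15 + 12 = 63.
Total exposure: 7 shifts.
After the second batch: Gamma(60 + 63, 19 + 7) = Gamma(123, 26).
Posterior mean = α'/β' = 123/26.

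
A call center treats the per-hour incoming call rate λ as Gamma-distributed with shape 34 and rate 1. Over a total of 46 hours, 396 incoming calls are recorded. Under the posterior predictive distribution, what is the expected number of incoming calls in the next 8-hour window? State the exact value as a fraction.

3440/47

Total count 396 over total exposure 46 hours.
By Gamma–Poisson conjugacy, the posterior is Gamma(α + Σx, β + Σt) = Gamma(34 + 396, 1 + 46) = Gamma(430, 47).
Predictive mean over an 8-hour window = T·E[λ|data] = 8·430/47 = 3440/47.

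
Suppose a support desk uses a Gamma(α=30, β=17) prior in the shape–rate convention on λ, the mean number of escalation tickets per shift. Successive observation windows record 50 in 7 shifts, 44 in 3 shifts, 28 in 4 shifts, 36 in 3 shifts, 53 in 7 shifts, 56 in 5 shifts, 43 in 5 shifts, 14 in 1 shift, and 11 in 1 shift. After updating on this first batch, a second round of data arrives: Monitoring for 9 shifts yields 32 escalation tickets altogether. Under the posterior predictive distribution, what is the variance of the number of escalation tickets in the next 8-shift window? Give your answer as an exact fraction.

55580/961

Total count: 50 + 44 + 28 + 36 + 53 + 56 + 43 + 14 + 11 = 335.
Total exposure: 7 + 3 + 4 + 3 + 7 + 5 + 5 + 1 + 1 = 36 shifts.
After the first batch: Gamma(30 + 335, 17 + 36) = Gamma(365, 53).
Total count 32 over total exposure 9 shifts.
After the second batch: Gamma(365 + 32, 53 + 9) = Gamma(397, 62).
The posterior predictive for a window of length T is Negative Binomial with variance T·α'·(β'+T)/β'² = 8·397·70/3844 = 55580/961.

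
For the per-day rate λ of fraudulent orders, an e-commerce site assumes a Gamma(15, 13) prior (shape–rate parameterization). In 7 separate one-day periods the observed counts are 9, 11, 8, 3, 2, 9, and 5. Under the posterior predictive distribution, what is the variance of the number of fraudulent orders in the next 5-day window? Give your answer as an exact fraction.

155/8

Total count: 9 + 11 + 8 + 3 + 2 + 9 + 5 = 47.
Total exposure: 7 days.
Conjugate update: add total count to the shape and total exposure to the rate, giving Gamma(62, 20).
The posterior predictive for a window of length T is Negative Binomial with variance T·α'·(β'+T)/β'² = 5·62·25/400 = 155/8.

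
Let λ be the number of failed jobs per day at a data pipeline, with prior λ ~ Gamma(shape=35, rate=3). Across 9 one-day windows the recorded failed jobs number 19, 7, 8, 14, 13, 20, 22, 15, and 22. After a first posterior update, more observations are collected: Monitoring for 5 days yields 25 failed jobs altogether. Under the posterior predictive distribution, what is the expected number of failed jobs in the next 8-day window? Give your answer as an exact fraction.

1600/17

Total count: 19 + 7 + 8 + 14 + 13 + 20 + 22 + 15 + 22 = 140.
Total exposure: 9 days.
After the first batch: Gamma(35 + 140, 3 + 9) = Gamma(175, 12).
Total count 25 over total exposure 5 days.
After the second batch: Gamma(175 + 25, 12 + 5) = Gamma(200, 17).
Predictive mean over an 8-day window = T·E[λ|data] = 8·200/17 = 1600/17.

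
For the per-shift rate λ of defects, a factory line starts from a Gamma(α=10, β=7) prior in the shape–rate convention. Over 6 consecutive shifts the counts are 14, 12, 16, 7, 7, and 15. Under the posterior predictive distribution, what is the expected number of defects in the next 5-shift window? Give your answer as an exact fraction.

405/13

Total count: 14 + 12 + 16 + 7 + 7 + 15 = 71.
Total exposure: 6 shifts.
Posterior: α' = 10 + 71 = 81, β' = 7 + 6 = 13.
Predictive mean over a 5-shift window = T·E[λ|data] = 5·81/13 = 405/13.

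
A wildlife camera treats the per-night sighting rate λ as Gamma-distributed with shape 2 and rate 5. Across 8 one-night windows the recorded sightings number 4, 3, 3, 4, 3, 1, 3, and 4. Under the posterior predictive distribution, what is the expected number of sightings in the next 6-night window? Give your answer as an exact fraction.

162/13

Total count: 4 + 3 + 3 + 4 + 3 + 1 + 3 + 4 = 25.
Total exposure: 8 nights.
Conjugate update: add total count to the shape and total exposure to the rate, giving Gamma(27, 13).
Predictive mean over a 6-night window = T·E[λ|data] = 6·27/13 = 162/13.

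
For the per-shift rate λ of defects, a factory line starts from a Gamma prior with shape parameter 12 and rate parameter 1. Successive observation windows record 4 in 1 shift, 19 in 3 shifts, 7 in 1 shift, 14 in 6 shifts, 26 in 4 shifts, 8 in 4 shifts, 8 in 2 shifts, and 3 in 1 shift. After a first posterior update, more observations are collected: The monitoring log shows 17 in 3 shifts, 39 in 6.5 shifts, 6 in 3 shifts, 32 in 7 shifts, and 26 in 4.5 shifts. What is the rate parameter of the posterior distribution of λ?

Total count: 4 + 19 + 7 + 14 + 26 + 8 + 8 + 3 = 89.
Total exposure: 1 + 3 + 1 + 6 + 4 + 4 + 2 + 1 = 22 shifts.
After the first batch: Gamma(12 + 89, 1 + 22) = Gamma(101, 23).
Total count: 17 + 39 + 6 + 32 + 26 = 120.
Total exposure: 3 + 6.5 + 3 + 7 + 4.5 = 24 shifts.
After the second batch: Gamma(101 + 120, 23 + 24) = Gamma(221, 47).

47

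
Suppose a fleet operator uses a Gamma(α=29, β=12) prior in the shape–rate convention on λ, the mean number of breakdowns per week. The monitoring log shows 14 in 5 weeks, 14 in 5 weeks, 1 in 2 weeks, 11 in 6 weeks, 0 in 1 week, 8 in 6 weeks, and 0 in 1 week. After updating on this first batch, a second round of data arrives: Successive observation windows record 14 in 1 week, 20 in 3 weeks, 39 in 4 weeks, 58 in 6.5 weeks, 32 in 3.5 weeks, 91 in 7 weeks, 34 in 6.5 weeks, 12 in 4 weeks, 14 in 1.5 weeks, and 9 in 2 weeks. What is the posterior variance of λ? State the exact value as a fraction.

Total count: 14 + 14 + 1 + 11 + 0 + 8 + 0 = 48.
Total exposure: 5 + 5 + 2 + 6 + 1 + 6 + 1 = 26 weeks.
After the first batch: Gamma(29 + 48, 12 + 26) = Gamma(77, 38).
Total count: 14 + 20 + 39 + 58 + 32 + 91 + 34 + 12 + 14 + 9 = 323.
Total exposure: 1 + 3 + 4 + 6.5 + 3.5 + 7 + 6.5 + 4 + 1.5 + 2 = 39 weeks.
After the second batch: Gamma(77 + 323, 38 + 39) = Gamma(400, 77).
Posterior variance = α'/β'² = 400/5929.

400/5929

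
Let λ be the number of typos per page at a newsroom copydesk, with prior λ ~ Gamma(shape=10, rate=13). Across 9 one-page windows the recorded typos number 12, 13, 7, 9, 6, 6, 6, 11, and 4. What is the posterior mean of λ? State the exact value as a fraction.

42/11

Total count: 12 + 13 + 7 + 9 + 6 + 6 + 6 + 11 + 4 = 74.
Total exposure: 9 pages.
By Gamma–Poisson conjugacy, the posterior is Gamma(α + Σx, β + Σt) = Gamma(10 + 74, 13 + 9) = Gamma(84, 22).
Posterior mean = α'/β' = 84/22 = 42/11.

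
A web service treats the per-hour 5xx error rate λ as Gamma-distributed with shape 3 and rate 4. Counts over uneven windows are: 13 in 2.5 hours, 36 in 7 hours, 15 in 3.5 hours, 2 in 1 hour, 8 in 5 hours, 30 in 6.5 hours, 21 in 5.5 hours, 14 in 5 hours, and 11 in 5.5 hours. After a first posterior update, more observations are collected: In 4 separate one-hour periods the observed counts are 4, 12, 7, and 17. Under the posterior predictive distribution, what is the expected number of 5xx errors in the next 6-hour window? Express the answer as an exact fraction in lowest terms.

Total count: 13 + 36 + 15 + 2 + 8 + 30 + 21 + 14 + 11 = 150.
Total exposure: 2.5 + 7 + 3.5 + 1 + 5 + 6.5 + 5.5 + 5 + 5.5 = 41.5 hours.
After the first batch: Gamma(3 + 150, 4 + 41.5) = Gamma(153, 91/2).
Total count: 4 + 12 + 7 + 17 = 40.
Total exposure: 4 hours.
After the second batch: Gamma(153 + 40, 91/2 + 4) = Gamma(193, 99/2).
Predictive mean over a 6-hour window = T·E[λ|data] = 6·193/(99/2) = 772/33.

772/33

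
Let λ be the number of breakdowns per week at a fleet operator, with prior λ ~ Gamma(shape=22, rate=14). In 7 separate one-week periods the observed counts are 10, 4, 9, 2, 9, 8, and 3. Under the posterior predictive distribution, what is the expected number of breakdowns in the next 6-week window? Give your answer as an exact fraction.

Total count: 10 + 4 + 9 + 2 + 9 + 8 + 3 = 45.
Total exposure: 7 weeks.
Conjugate update: add total count to the shape and total exposure to the rate, giving Gamma(67, 21).
Predictive mean over a 6-week window = T·E[λ|data] = 6·67/21 = 134/7.

134/7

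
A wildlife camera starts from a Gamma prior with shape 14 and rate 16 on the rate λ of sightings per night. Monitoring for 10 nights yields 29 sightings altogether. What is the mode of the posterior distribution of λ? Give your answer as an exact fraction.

21/13

Total count 29 over total exposure 10 nights.
Posterior: α' = 14 + 29 = 43, β' = 16 + 10 = 26.
Posterior mode = (α'−1)/β' = 42/26 = 21/13.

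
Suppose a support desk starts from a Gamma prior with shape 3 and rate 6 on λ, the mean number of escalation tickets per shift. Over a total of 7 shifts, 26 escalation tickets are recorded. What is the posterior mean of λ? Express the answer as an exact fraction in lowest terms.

Total count 26 over total exposure 7 shifts.
Conjugate update: add total count to the shape and total exposure to the rate, giving Gamma(29, 13).
Posterior mean = α'/β' = 29/13.

29/13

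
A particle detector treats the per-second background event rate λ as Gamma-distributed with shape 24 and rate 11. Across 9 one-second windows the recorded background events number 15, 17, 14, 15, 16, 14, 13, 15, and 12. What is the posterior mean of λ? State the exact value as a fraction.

31/4

Total count: 15 + 17 + 14 + 15 + 16 + 14 + 13 + 15 + 12 = 131.
Total exposure: 9 seconds.
Conjugate update: add total count to the shape and total exposure to the rate, giving Gamma(155, 20).
Posterior mean = α'/β' = 155/20 = 31/4.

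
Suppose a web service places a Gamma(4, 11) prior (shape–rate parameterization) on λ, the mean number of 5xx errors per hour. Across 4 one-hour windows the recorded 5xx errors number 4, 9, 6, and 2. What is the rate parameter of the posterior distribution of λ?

15

Total count: 4 + 9 + 6 + 2 = 21.
Total exposure: 4 hours.
By Gamma–Poisson conjugacy, the posterior is Gamma(α + Σx, β + Σt) = Gamma(4 + 21, 11 + 4) = Gamma(25, 15).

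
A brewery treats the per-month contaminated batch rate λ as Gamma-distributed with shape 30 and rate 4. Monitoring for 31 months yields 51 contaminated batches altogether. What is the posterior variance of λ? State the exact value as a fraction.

81/1225

Total count 51 over total exposure 31 months.
Conjugate update: add total count to the shape and total exposure to the rate, giving Gamma(81, 35).
Posterior variance = α'/β'² = 81/1225.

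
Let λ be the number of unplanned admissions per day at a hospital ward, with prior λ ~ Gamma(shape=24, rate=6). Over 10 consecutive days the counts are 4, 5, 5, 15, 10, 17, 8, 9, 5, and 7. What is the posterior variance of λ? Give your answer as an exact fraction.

Total count: 4 + 5 + 5 + 15 + 10 + 17 + 8 + 9 + 5 + 7 = 85.
Total exposure: 10 days.
Gamma(α, β) with Poisson data over total exposure Σt gives posterior Gamma(α+Σx, β+Σt) = Gamma(109, 16).
Posterior variance = α'/β'² = 109/256.

109/256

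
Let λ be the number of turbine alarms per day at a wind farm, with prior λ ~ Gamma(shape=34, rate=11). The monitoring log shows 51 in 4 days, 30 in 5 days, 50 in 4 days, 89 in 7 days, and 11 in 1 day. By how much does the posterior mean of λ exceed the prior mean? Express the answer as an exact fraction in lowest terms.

Total count: 51 + 30 + 50 + 89 + 11 = 231.
Total exposure: 4 + 5 + 4 + 7 + 1 = 21 days.
By Gamma–Poisson conjugacy, the posterior is Gamma(α + Σx, β + Σt) = Gamma(34 + 231, 11 + 21) = Gamma(265, 32).
Posterior mean = 265/32 = 265/32; prior mean = 34/11 = 34/11. Difference = 265/32 − 34/11 = 1827/352.

1827/352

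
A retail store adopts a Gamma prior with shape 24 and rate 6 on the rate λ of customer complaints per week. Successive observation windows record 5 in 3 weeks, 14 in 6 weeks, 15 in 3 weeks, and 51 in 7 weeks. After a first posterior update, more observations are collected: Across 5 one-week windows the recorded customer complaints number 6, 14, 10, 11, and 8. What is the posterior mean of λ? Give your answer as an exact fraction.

Total count: 5 + 14 + 15 + 51 = 85.
Total exposure: 3 + 6 + 3 + 7 = 19 weeks.
After the first batch: Gamma(24 + 85, 6 + 19) = Gamma(109, 25).
Total count: 6 + 14 + 10 + 11 + 8 = 49.
Total exposure: 5 weeks.
After the second batch: Gamma(109 + 49, 25 + 5) = Gamma(158, 30).
Posterior mean = α'/β' = 158/30 = 79/15.

79/15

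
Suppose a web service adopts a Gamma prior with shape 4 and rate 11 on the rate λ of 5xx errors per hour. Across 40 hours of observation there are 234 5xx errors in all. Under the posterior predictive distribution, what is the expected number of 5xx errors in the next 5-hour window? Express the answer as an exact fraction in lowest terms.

Total count 234 over total exposure 40 hours.
The Gamma prior is conjugate for the Poisson rate, so λ | data ~ Gamma(4+234, 11+40) = Gamma(238, 51).
Predictive mean over a 5-hour window = T·E[λ|data] = 5·238/51 = 70/3.

70/3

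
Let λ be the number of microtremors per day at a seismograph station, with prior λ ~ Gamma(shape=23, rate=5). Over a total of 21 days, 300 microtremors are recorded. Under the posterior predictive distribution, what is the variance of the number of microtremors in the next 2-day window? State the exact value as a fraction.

4522/169

Total count 300 over total exposure 21 days.
The Gamma prior is conjugate for the Poisson rate, so λ | data ~ Gamma(23+300, 5+21) = Gamma(323, 26).
The posterior predictive for a window of length T is Negative Binomial with variance T·α'·(β'+T)/β'² = 2·323·28/676 = 4522/169.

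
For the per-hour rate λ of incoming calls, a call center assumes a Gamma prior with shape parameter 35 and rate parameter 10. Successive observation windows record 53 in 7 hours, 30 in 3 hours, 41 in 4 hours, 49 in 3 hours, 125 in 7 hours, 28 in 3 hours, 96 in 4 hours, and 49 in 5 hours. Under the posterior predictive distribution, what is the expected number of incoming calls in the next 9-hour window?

Total count: 53 + 30 + 41 + 49 + 125 + 28 + 96 + 49 = 471.
Total exposure: 7 + 3 + 4 + 3 + 7 + 3 + 4 + 5 = 36 hours.
Gamma(α, β) with Poisson data over total exposure Σt gives posterior Gamma(α+Σx, β+Σt) = Gamma(506, 46).
Predictive mean over a 9-hour window = T·E[λ|data] = 9·506/46 = 99.

99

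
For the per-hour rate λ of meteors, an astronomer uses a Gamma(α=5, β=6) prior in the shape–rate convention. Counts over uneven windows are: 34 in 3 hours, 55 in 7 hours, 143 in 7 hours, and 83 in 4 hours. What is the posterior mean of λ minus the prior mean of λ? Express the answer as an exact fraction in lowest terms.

595/54

Total count: 34 + 55 + 143 + 83 = 315.
Total exposure: 3 + 7 + 7 + 4 = 21 hours.
Posterior: α' = 5 + 315 = 320, β' = 6 + 21 = 27.
Posterior mean = 320/27 = 320/27; prior mean = 5/6 = 5/6. Difference = 320/27 − 5/6 = 595/54.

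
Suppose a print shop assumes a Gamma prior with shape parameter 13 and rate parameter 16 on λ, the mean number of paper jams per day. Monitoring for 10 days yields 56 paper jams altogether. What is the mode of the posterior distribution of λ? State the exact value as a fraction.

34/13

Total count 56 over total exposure 10 days.
Conjugate update: add total count to the shape and total exposure to the rate, giving Gamma(69, 26).
Posterior mode = (α'−1)/β' = 68/26 = 34/13.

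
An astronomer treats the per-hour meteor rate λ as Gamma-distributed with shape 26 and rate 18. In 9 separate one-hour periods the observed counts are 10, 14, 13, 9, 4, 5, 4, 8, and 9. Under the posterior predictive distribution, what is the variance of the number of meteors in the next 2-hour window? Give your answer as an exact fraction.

1972/243

Total count: 10 + 14 + 13 + 9 + 4 + 5 + 4 + 8 + 9 = 76.
Total exposure: 9 hours.
The Gamma prior is conjugate for the Poisson rate, so λ | data ~ Gamma(26+76, 18+9) = Gamma(102, 27).
The posterior predictive for a window of length T is Negative Binomial with variance T·α'·(β'+T)/β'² = 2·102·29/729 = 1972/243.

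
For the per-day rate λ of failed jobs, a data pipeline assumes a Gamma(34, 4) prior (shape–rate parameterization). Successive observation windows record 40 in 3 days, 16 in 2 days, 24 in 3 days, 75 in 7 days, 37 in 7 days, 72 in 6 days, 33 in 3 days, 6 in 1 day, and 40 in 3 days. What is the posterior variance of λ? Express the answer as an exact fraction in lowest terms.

29/117

Total count: 40 + 16 + 24 + 75 + 37 + 72 + 33 + 6 + 40 = 343.
Total exposure: 3 + 2 + 3 + 7 + 7 + 6 + 3 + 1 + 3 = 35 days.
Gamma(α, β) with Poisson data over total exposure Σt gives posterior Gamma(α+Σx, β+Σt) = Gamma(377, 39).
Posterior variance = α'/β'² = 377/1521 = 29/117.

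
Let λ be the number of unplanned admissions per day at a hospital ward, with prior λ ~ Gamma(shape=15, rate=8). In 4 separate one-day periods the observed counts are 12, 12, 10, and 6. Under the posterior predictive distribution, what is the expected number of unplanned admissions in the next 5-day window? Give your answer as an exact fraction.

275/12

Total count: 12 + 12 + 10 + 6 = 40.
Total exposure: 4 days.
Gamma(α, β) with Poisson data over total exposure Σt gives posterior Gamma(α+Σx, β+Σt) = Gamma(55, 12).
Predictive mean over a 5-day window = T·E[λ|data] = 5·55/12 = 275/12.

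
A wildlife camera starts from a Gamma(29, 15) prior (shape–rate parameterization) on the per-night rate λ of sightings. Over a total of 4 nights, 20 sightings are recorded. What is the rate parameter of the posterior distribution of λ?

Total count 20 over total exposure 4 nights.
By Gamma–Poisson conjugacy, the posterior is Gamma(α + Σx, β + Σt) = Gamma(29 + 20, 15 + 4) = Gamma(49, 19).

19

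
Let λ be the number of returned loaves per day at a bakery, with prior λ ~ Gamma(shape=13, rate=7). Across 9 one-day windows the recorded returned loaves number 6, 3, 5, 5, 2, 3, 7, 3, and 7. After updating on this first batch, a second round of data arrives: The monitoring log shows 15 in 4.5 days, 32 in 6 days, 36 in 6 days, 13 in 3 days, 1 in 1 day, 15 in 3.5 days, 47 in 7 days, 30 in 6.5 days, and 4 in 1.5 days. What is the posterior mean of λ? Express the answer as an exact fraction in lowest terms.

Total count: 6 + 3 + 5 + 5 + 2 + 3 + 7 + 3 + 7 = 41.
Total exposure: 9 days.
After the first batch: Gamma(13 + 41, 7 + 9) = Gamma(54, 16).
Total count: 15 + 32 + 36 + 13 + 1 + 15 + 47 + 30 + 4 = 193.
Total exposure: 4.5 + 6 + 6 + 3 + 1 + 3.5 + 7 + 6.5 + 1.5 = 39 days.
After the second batch: Gamma(54 + 193, 16 + 39) = Gamma(247, 55).
Posterior mean = α'/β' = 247/55.

247/55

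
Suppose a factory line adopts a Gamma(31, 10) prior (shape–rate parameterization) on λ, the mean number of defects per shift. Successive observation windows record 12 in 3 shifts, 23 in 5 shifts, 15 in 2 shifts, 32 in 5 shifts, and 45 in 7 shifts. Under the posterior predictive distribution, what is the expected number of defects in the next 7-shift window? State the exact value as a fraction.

553/16

Total count: 12 + 23 + 15 + 32 + 45 = 127.
Total exposure: 3 + 5 + 2 + 5 + 7 = 22 shifts.
Gamma(α, β) with Poisson data over total exposure Σt gives posterior Gamma(α+Σx, β+Σt) = Gamma(158, 32).
Predictive mean over a 7-shift window = T·E[λ|data] = 7·158/32 = 553/16.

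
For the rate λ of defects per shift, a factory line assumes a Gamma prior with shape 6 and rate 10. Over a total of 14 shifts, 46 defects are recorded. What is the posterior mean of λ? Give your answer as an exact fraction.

13/6

Total count 46 over total exposure 14 shifts.
Posterior: α' = 6 + 46 = 52, β' = 10 + 14 = 24.
Posterior mean = α'/β' = 52/24 = 13/6.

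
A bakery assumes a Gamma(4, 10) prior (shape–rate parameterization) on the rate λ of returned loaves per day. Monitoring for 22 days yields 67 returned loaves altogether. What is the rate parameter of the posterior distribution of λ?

Total count 67 over total exposure 22 days.
Conjugate update: add total count to the shape and total exposure to the rate, giving Gamma(71, 32).

32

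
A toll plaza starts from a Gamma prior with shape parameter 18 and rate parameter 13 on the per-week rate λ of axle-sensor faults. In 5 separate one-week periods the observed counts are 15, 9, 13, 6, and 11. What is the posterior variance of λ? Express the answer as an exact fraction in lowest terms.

Total count: 15 + 9 + 13 + 6 + 11 = 54.
Total exposure: 5 weeks.
The Gamma prior is conjugate for the Poisson rate, so λ | data ~ Gamma(18+54, 13+5) = Gamma(72, 18).
Posterior variance = α'/β'² = 72/324 = 2/9.

2/9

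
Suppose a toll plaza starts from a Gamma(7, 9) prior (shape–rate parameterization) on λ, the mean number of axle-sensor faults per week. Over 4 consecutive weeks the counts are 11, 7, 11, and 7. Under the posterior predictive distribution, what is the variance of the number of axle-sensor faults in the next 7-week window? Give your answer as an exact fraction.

6020/169

Total count: 11 + 7 + 11 + 7 = 36.
Total exposure: 4 weeks.
Posterior: α' = 7 + 36 = 43, β' = 9 + 4 = 13.
The posterior predictive for a window of length T is Negative Binomial with variance T·α'·(β'+T)/β'² = 7·43·20/169 = 6020/169.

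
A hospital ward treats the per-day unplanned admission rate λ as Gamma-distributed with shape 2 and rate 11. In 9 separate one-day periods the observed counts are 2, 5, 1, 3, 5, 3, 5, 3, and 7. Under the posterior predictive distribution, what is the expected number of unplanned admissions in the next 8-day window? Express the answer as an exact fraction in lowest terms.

Total count: 2 + 5 + 1 + 3 + 5 + 3 + 5 + 3 + 7 = 34.
Total exposure: 9 days.
By Gamma–Poisson conjugacy, the posterior is Gamma(α + Σx, β + Σt) = Gamma(2 + 34, 11 + 9) = Gamma(36, 20).
Predictive mean over an 8-day window = T·E[λ|data] = 8·36/20 = 72/5.

72/5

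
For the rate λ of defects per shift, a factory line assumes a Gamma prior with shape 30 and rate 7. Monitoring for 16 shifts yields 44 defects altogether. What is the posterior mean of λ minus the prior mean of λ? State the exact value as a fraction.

-172/161

Total count 44 over total exposure 16 shifts.
Gamma(α, β) with Poisson data over total exposure Σt gives posterior Gamma(α+Σx, β+Σt) = Gamma(74, 23).
Posterior mean = 74/23 = 74/23; prior mean = 30/7 = 30/7. Difference = 74/23 − 30/7 = -172/161.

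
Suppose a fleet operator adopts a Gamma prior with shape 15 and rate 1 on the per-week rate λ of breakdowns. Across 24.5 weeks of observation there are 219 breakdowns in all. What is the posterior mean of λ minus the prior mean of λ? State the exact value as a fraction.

Total count 219 over total exposure 24.5 weeks.
Gamma(α, β) with Poisson data over total exposure Σt gives posterior Gamma(α+Σx, β+Σt) = Gamma(234, 51/2).
Posterior mean = 234/(51/2) = 156/17; prior mean = 15/1 = 15. Difference = 156/17 − 15 = -99/17.

-99/17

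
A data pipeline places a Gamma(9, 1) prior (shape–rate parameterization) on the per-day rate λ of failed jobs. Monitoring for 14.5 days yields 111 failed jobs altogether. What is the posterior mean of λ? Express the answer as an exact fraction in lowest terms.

Total count 111 over total exposure 14.5 days.
By Gamma–Poisson conjugacy, the posterior is Gamma(α + Σx, β + Σt) = Gamma(9 + 111, 1 + 14.5) = Gamma(120, 31/2).
Posterior mean = α'/β' = 120/(31/2) = 240/31.

240/31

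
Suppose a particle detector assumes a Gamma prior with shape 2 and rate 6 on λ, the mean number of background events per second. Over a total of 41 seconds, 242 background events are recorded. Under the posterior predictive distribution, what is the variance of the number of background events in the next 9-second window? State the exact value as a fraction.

Total count 242 over total exposure 41 seconds.
By Gamma–Poisson conjugacy, the posterior is Gamma(α + Σx, β + Σt) = Gamma(2 + 242, 6 + 41) = Gamma(244, 47).
The posterior predictive for a window of length T is Negative Binomial with variance T·α'·(β'+T)/β'² = 9·244·56/2209 = 122976/2209.

122976/2209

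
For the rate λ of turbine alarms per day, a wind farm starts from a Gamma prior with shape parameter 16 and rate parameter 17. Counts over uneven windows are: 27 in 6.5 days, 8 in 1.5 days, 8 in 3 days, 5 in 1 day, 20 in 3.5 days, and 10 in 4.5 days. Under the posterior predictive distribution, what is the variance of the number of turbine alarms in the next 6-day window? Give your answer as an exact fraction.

24252/1369

Total count: 27 + 8 + 8 + 5 + 20 + 10 = 78.
Total exposure: 6.5 + 1.5 + 3 + 1 + 3.5 + 4.5 = 20 days.
Posterior: α' = 16 + 78 = 94, β' = 17 + 20 = 37.
The posterior predictive for a window of length T is Negative Binomial with variance T·α'·(β'+T)/β'² = 6·94·43/1369 = 24252/1369.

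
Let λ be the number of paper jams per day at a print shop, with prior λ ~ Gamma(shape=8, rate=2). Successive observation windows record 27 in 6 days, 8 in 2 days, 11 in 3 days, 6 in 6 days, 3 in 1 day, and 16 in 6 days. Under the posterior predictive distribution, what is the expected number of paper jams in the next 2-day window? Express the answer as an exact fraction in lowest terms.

79/13

Total count: 27 + 8 + 11 + 6 + 3 + 16 = 71.
Total exposure: 6 + 2 + 3 + 6 + 1 + 6 = 24 days.
Gamma(α, β) with Poisson data over total exposure Σt gives posterior Gamma(α+Σx, β+Σt) = Gamma(79, 26).
Predictive mean over a 2-day window = T·E[λ|data] = 2·79/26 = 79/13.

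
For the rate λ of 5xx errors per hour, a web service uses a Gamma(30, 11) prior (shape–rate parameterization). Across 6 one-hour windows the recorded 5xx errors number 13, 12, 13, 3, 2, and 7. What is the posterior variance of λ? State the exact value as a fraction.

80/289

Total count: 13 + 12 + 13 + 3 + 2 + 7 = 50.
Total exposure: 6 hours.
The Gamma prior is conjugate for the Poisson rate, so λ | data ~ Gamma(30+50, 11+6) = Gamma(80, 17).
Posterior variance = α'/β'² = 80/289.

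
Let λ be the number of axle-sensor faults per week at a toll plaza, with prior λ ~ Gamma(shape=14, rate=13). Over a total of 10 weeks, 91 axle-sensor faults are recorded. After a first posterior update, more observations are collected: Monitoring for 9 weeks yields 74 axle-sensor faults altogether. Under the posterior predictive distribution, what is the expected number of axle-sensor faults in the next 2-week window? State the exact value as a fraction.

179/16

Total count 91 over total exposure 10 weeks.
After the first batch: Gamma(14 + 91, 13 + 10) = Gamma(105, 23).
Total count 74 over total exposure 9 weeks.
After the second batch: Gamma(105 + 74, 23 + 9) = Gamma(179, 32).
Predictive mean over a 2-week window = T·E[λ|data] = 2·179/32 = 179/16.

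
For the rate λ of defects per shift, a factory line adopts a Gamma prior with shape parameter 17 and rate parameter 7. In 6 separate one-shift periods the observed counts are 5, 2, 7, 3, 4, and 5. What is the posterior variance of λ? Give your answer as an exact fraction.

43/169

Total count: 5 + 2 + 7 + 3 + 4 + 5 = 26.
Total exposure: 6 shifts.
The Gamma prior is conjugate for the Poisson rate, so λ | data ~ Gamma(17+26, 7+6) = Gamma(43, 13).
Posterior variance = α'/β'² = 43/169.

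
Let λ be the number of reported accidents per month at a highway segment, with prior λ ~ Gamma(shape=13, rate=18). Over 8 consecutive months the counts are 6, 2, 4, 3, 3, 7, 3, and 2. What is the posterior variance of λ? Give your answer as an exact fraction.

43/676

Total count: 6 + 2 + 4 + 3 + 3 + 7 + 3 + 2 = 30.
Total exposure: 8 months.
Gamma(α, β) with Poisson data over total exposure Σt gives posterior Gamma(α+Σx, β+Σt) = Gamma(43, 26).
Posterior variance = α'/β'² = 43/676.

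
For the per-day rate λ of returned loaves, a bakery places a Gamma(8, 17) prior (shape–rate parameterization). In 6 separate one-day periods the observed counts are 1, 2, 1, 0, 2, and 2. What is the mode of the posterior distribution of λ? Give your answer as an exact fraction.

Total count: 1 + 2 + 1 + 0 + 2 + 2 = 8.
Total exposure: 6 days.
Gamma(α, β) with Poisson data over total exposure Σt gives posterior Gamma(α+Σx, β+Σt) = Gamma(16, 23).
Posterior mode = (α'−1)/β' = 15/23.

15/23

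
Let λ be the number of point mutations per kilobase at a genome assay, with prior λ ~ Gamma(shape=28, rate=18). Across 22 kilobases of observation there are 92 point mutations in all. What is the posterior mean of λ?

Total count 92 over total exposure 22 kilobases.
Conjugate update: add total count to the shape and total exposure to the rate, giving Gamma(120, 40).
Posterior mean = α'/β' = 120/40 = 3.

3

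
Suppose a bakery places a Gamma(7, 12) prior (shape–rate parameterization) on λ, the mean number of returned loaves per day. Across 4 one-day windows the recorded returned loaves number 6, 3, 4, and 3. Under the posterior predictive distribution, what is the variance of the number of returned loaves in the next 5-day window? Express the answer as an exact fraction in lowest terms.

Total count: 6 + 3 + 4 + 3 = 16.
Total exposure: 4 days.
Gamma(α, β) with Poisson data over total exposure Σt gives posterior Gamma(α+Σx, β+Σt) = Gamma(23, 16).
The posterior predictive for a window of length T is Negative Binomial with variance T·α'·(β'+T)/β'² = 5·23·21/256 = 2415/256.

2415/256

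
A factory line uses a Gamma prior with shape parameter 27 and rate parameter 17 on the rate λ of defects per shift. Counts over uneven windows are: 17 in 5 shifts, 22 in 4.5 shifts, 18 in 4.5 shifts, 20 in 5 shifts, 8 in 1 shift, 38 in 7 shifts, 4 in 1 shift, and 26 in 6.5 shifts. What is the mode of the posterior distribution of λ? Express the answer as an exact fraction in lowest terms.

Total count: 17 + 22 + 18 + 20 + 8 + 38 + 4 + 26 = 153.
Total exposure: 5 + 4.5 + 4.5 + 5 + 1 + 7 + 1 + 6.5 = 34.5 shifts.
Conjugate update: add total count to the shape and total exposure to the rate, giving Gamma(180, 103/2).
Posterior mode = (α'−1)/β' = 179/(103/2) = 358/103.

358/103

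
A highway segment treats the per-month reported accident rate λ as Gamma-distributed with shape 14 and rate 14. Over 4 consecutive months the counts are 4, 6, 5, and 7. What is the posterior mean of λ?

2

Total count: 4 + 6 + 5 + 7 = 22.
Total exposure: 4 months.
Posterior: α' = 14 + 22 = 36, β' = 14 + 4 = 18.
Posterior mean = α'/β' = 36/18 = 2.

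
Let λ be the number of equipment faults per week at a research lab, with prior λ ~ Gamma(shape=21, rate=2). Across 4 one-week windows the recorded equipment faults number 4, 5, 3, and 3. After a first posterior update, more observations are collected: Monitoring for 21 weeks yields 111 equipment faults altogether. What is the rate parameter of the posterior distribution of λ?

27

Total count: 4 + 5 + 3 + 3 = 15.
Total exposure: 4 weeks.
After the first batch: Gamma(21 + 15, 2 + 4) = Gamma(36, 6).
Total count 111 over total exposure 21 weeks.
After the second batch: Gamma(36 + 111, 6 + 21) = Gamma(147, 27).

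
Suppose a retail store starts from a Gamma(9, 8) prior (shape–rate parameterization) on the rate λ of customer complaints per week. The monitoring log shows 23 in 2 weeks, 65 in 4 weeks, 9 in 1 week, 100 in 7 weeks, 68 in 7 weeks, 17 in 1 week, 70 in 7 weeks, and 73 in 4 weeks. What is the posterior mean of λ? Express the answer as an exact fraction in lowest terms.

434/41

Total count: 23 + 65 + 9 + 100 + 68 + 17 + 70 + 73 = 425.
Total exposure: 2 + 4 + 1 + 7 + 7 + 1 + 7 + 4 = 33 weeks.
The Gamma prior is conjugate for the Poisson rate, so λ | data ~ Gamma(9+425, 8+33) = Gamma(434, 41).
Posterior mean = α'/β' = 434/41.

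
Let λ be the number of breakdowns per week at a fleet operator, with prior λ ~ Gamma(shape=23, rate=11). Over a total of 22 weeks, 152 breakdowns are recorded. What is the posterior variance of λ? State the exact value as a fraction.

Total count 152 over total exposure 22 weeks.
The Gamma prior is conjugate for the Poisson rate, so λ | data ~ Gamma(23+152, 11+22) = Gamma(175, 33).
Posterior variance = α'/β'² = 175/1089.

175/1089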